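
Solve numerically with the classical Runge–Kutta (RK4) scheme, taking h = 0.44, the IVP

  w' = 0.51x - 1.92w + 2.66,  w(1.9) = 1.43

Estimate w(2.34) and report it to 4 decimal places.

1.7294

RK4: k1 = f(x_n, w_n); k2 = f(x_n + h/2, w_n + (h/2)·k1); k3 = f(x_n + h/2, w_n + (h/2)·k2); k4 = f(x_n + h, w_n + h·k3); w_{n+1} = w_n + (h/6)·(k1 + 2k2 + 2k3 + k4).
x=1.900000, w=1.430000:
  k1 = f(1.900000, 1.430000) = 0.883400
  k2 = f(2.120000, 1.624348) = 0.622452
  k3 = f(2.120000, 1.566939) = 0.732676
  k4 = f(2.340000, 1.752378) = 0.488835
  w ← 1.430000 + (0.44/6)·(k1 + 2k2 + 2k3 + k4) = 1.729383
w(2.34) ≈ 1.7294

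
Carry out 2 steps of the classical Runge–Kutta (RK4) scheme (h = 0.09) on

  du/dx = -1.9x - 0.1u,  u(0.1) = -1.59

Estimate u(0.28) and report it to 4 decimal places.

RK4: k1 = f(x_n, u_n); k2 = f(x_n + h/2, u_n + (h/2)·k1); k3 = f(x_n + h/2, u_n + (h/2)·k2); k4 = f(x_n + h, u_n + h·k3); u_{n+1} = u_n + (h/6)·(k1 + 2k2 + 2k3 + k4).
x=0.100000, u=-1.590000:
  k1 = f(0.100000, -1.590000) = -0.031000
  k2 = f(0.145000, -1.591395) = -0.116361
  k3 = f(0.145000, -1.595236) = -0.115976
  k4 = f(0.190000, -1.600438) = -0.200956
  u ← -1.590000 + (0.09/6)·(k1 + 2k2 + 2k3 + k4) = -1.600449
x=0.190000, u=-1.600449:
  k1 = f(0.190000, -1.600449) = -0.200955
  k2 = f(0.235000, -1.609492) = -0.285551
  k3 = f(0.235000, -1.613299) = -0.285170
  k4 = f(0.280000, -1.626115) = -0.369389
  u ← -1.600449 + (0.09/6)·(k1 + 2k2 + 2k3 + k4) = -1.626126
u(0.28) ≈ -1.6261

-1.6261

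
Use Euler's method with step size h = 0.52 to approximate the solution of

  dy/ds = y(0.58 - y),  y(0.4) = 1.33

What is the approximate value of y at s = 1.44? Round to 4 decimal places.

Euler: y_{n+1} = y_n + h·f(s_n, y_n).
s=0.400000, y=1.330000: f=-0.997500 → y ← 1.330000 + 0.52·(-0.997500) = 0.811300
s=0.920000, y=0.811300: f=-0.187654 → y ← 0.811300 + 0.52·(-0.187654) = 0.713720
y(1.44) ≈ 0.7137

0.7137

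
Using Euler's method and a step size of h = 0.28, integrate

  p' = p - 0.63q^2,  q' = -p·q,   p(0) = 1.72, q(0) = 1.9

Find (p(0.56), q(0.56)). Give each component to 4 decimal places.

Euler on (p,q): p_{n+1} = p_n + h·p', q_{n+1} = q_n + h·q'.
0.000000: (1.720000, 1.900000); f=(-0.554300, -3.268000) → (1.564796, 0.984960)
0.280000: (1.564796, 0.984960); f=(0.953604, -1.541261) → (1.831805, 0.553407)
(p(0.56), q(0.56)) ≈ (1.8318, 0.5534)

1.8318, 0.5534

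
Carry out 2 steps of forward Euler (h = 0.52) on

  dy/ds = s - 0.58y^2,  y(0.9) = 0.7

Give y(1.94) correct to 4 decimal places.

1.4447

Euler: y_{n+1} = y_n + h·f(s_n, y_n).
s=0.900000, y=0.700000: f=0.615800 → y ← 0.700000 + 0.52·0.615800 = 1.020216
s=1.420000, y=1.020216: f=0.816312 → y ← 1.020216 + 0.52·0.816312 = 1.444698
y(1.94) ≈ 1.4447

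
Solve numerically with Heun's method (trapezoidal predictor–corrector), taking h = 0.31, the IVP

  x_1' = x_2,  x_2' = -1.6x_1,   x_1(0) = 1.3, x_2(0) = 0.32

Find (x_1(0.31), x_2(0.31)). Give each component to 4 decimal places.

1.2993, -0.3494

Heun on (x_1,x_2): k1 = f(t_n, state_n); k2 = f(t_n + h, state_n + h·k1); state_{n+1} = state_n + (h/2)·(k1 + k2).
0.000000: (1.300000, 0.320000)
  k1 = (0.320000, -2.080000)
  predictor → (1.399200, -0.324800)
  k2 = (-0.324800, -2.238720)
  → (1.299256, -0.349402)
(x_1(0.31), x_2(0.31)) ≈ (1.2993, -0.3494)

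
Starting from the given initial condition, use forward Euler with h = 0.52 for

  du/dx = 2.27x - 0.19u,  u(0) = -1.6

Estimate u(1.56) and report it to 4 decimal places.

0.6097

Euler: u_{n+1} = u_n + h·f(x_n, u_n).
x=0.000000, u=-1.600000: f=0.304000 → u ← -1.600000 + 0.52·0.304000 = -1.441920
x=0.520000, u=-1.441920: f=1.454365 → u ← -1.441920 + 0.52·1.454365 = -0.685650
x=1.040000, u=-0.685650: f=2.491074 → u ← -0.685650 + 0.52·2.491074 = 0.609708
u(1.56) ≈ 0.6097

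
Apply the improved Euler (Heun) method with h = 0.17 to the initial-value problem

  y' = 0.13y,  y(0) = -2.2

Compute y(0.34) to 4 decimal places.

-2.2994

Heun: k1 = f(x_n, y_n); k2 = f(x_n + h, y_n + h·k1); y_{n+1} = y_n + (h/2)·(k1 + k2).
x=0.000000, y=-2.200000:
  k1 = f(0.000000, -2.200000) = -0.286000
  k2 = f(0.170000, -2.248620) = -0.292321
  y ← -2.200000 + (0.17/2)·(-0.286000 + (-0.292321)) = -2.249157
x=0.170000, y=-2.249157:
  k1 = f(0.170000, -2.249157) = -0.292390
  k2 = f(0.340000, -2.298864) = -0.298852
  y ← -2.249157 + (0.17/2)·(-0.292390 + (-0.298852)) = -2.299413
y(0.34) ≈ -2.2994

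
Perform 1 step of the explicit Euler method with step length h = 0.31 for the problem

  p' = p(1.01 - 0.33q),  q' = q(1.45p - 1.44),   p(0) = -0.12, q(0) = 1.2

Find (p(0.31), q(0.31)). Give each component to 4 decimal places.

-0.1428, 0.5996

Euler on (p,q): p_{n+1} = p_n + h·p', q_{n+1} = q_n + h·q'.
0.000000: (-0.120000, 1.200000); f=(-0.073680, -1.936800) → (-0.142841, 0.599592)
(p(0.31), q(0.31)) ≈ (-0.1428, 0.5996)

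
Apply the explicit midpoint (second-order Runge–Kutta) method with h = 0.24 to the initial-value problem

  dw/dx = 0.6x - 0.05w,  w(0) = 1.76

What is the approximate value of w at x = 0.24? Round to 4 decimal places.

Midpoint: k1 = f(x_n, w_n); k2 = f(x_n + h/2, w_n + (h/2)·k1); w_{n+1} = w_n + h·k2.
x=0.000000, w=1.760000:
  k1 = f(0.000000, 1.760000) = -0.088000
  k2 = f(0.120000, 1.749440) = -0.015472
  w ← 1.760000 + 0.24·(-0.015472) = 1.756287
w(0.24) ≈ 1.7563

1.7563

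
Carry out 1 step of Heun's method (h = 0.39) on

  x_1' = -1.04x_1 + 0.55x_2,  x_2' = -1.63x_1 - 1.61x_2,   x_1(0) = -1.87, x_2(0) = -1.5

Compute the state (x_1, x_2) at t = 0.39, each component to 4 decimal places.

Heun on (x_1,x_2): k1 = f(t_n, state_n); k2 = f(t_n + h, state_n + h·k1); state_{n+1} = state_n + (h/2)·(k1 + k2).
0.000000: (-1.870000, -1.500000)
  k1 = (1.119800, 5.463100)
  predictor → (-1.433278, 0.630609)
  k2 = (1.837444, 1.320963)
  → (-1.293337, -0.177108)
(x_1(0.39), x_2(0.39)) ≈ (-1.2933, -0.1771)

-1.2933, -0.1771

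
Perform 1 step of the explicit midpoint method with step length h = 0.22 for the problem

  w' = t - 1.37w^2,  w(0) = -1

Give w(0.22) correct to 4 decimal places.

Midpoint: k1 = f(t_n, w_n); k2 = f(t_n + h/2, w_n + (h/2)·k1); w_{n+1} = w_n + h·k2.
t=0.000000, w=-1.000000:
  k1 = f(0.000000, -1.000000) = -1.370000
  k2 = f(0.110000, -1.150700) = -1.704031
  w ← -1.000000 + 0.22·(-1.704031) = -1.374887
w(0.22) ≈ -1.3749

-1.3749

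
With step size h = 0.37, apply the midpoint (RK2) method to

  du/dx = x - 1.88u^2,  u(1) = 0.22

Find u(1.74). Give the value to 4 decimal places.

Midpoint: k1 = f(x_n, u_n); k2 = f(x_n + h/2, u_n + (h/2)·k1); u_{n+1} = u_n + h·k2.
x=1.000000, u=0.220000:
  k1 = f(1.000000, 0.220000) = 0.909008
  k2 = f(1.185000, 0.388166) = 0.901734
  u ← 0.220000 + 0.37·0.901734 = 0.553642
x=1.370000, u=0.553642:
  k1 = f(1.370000, 0.553642) = 0.793744
  k2 = f(1.555000, 0.700484) = 0.632525
  u ← 0.553642 + 0.37·0.632525 = 0.787676
u(1.74) ≈ 0.7877

0.7877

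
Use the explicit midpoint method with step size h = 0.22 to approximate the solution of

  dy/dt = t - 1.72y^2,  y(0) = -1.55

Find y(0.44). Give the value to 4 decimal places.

-11.6118

Midpoint: k1 = f(t_n, y_n); k2 = f(t_n + h/2, y_n + (h/2)·k1); y_{n+1} = y_n + h·k2.
t=0.000000, y=-1.550000:
  k1 = f(0.000000, -1.550000) = -4.132300
  k2 = f(0.110000, -2.004553) = -6.801360
  y ← -1.550000 + 0.22·(-6.801360) = -3.046299
t=0.220000, y=-3.046299:
  k1 = f(0.220000, -3.046299) = -15.741495
  k2 = f(0.330000, -4.777864) = -38.934129
  y ← -3.046299 + 0.22·(-38.934129) = -11.611808
y(0.44) ≈ -11.6118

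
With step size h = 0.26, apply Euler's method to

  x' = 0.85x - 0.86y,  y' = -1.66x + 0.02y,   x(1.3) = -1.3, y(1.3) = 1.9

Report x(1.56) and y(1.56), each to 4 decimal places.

Euler on (x,y): x_{n+1} = x_n + h·x', y_{n+1} = y_n + h·y'.
1.300000: (-1.300000, 1.900000); f=(-2.739000, 2.196000) → (-2.012140, 2.470960)
(x(1.56), y(1.56)) ≈ (-2.0121, 2.4710)

-2.0121, 2.4710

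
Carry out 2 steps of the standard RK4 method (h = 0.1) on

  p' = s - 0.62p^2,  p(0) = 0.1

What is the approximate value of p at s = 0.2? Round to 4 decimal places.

0.1186

RK4: k1 = f(s_n, p_n); k2 = f(s_n + h/2, p_n + (h/2)·k1); k3 = f(s_n + h/2, p_n + (h/2)·k2); k4 = f(s_n + h, p_n + h·k3); p_{n+1} = p_n + (h/6)·(k1 + 2k2 + 2k3 + k4).
s=0.000000, p=0.100000:
  k1 = f(0.000000, 0.100000) = -0.006200
  k2 = f(0.050000, 0.099690) = 0.043838
  k3 = f(0.050000, 0.102192) = 0.043525
  k4 = f(0.100000, 0.104353) = 0.093249
  p ← 0.100000 + (0.1/6)·(k1 + 2k2 + 2k3 + k4) = 0.104363
s=0.100000, p=0.104363:
  k1 = f(0.100000, 0.104363) = 0.093247
  k2 = f(0.150000, 0.109025) = 0.142630
  k3 = f(0.150000, 0.111494) = 0.142293
  k4 = f(0.200000, 0.118592) = 0.191280
  p ← 0.104363 + (0.1/6)·(k1 + 2k2 + 2k3 + k4) = 0.118602
p(0.2) ≈ 0.1186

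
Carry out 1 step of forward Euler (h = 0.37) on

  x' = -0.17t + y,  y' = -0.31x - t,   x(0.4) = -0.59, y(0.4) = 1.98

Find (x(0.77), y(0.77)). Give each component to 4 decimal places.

0.1174, 1.8997

Euler on (x,y): x_{n+1} = x_n + h·x', y_{n+1} = y_n + h·y'.
0.400000: (-0.590000, 1.980000); f=(1.912000, -0.217100) → (0.117440, 1.899673)
(x(0.77), y(0.77)) ≈ (0.1174, 1.8997)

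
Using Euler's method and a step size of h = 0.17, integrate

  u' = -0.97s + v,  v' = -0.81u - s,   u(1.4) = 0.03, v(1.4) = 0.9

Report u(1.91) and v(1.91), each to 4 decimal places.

-0.4143, 0.1286

Euler on (u,v): u_{n+1} = u_n + h·u', v_{n+1} = v_n + h·v'.
1.400000: (0.030000, 0.900000); f=(-0.458000, -1.424300) → (-0.047860, 0.657869)
1.570000: (-0.047860, 0.657869); f=(-0.865031, -1.531233) → (-0.194915, 0.397559)
1.740000: (-0.194915, 0.397559); f=(-1.290241, -1.582119) → (-0.414256, 0.128599)
(u(1.91), v(1.91)) ≈ (-0.4143, 0.1286)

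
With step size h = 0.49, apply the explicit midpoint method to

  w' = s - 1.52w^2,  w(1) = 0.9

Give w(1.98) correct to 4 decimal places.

1.1042

Midpoint: k1 = f(s_n, w_n); k2 = f(s_n + h/2, w_n + (h/2)·k1); w_{n+1} = w_n + h·k2.
s=1.000000, w=0.900000:
  k1 = f(1.000000, 0.900000) = -0.231200
  k2 = f(1.245000, 0.843356) = 0.163901
  w ← 0.900000 + 0.49·0.163901 = 0.980311
s=1.490000, w=0.980311:
  k1 = f(1.490000, 0.980311) = 0.029264
  k2 = f(1.735000, 0.987481) = 0.252819
  w ← 0.980311 + 0.49·0.252819 = 1.104193
w(1.98) ≈ 1.1042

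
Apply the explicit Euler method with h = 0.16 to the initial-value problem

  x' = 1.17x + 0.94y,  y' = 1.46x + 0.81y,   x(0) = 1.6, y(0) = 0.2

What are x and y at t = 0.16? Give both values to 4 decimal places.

1.9296, 0.5997

Euler on (x,y): x_{n+1} = x_n + h·x', y_{n+1} = y_n + h·y'.
0.000000: (1.600000, 0.200000); f=(2.060000, 2.498000) → (1.929600, 0.599680)
(x(0.16), y(0.16)) ≈ (1.9296, 0.5997)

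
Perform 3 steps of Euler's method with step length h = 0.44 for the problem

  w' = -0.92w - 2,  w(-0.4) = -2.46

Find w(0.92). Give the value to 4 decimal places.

-2.2342

Euler: w_{n+1} = w_n + h·f(t_n, w_n).
t=-0.400000, w=-2.460000: f=0.263200 → w ← -2.460000 + 0.44·0.263200 = -2.344192
t=0.040000, w=-2.344192: f=0.156657 → w ← -2.344192 + 0.44·0.156657 = -2.275263
t=0.480000, w=-2.275263: f=0.093242 → w ← -2.275263 + 0.44·0.093242 = -2.234237
w(0.92) ≈ -2.2342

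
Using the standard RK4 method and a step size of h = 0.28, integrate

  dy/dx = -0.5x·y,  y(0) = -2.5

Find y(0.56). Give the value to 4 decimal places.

-2.3115

RK4: k1 = f(x_n, y_n); k2 = f(x_n + h/2, y_n + (h/2)·k1); k3 = f(x_n + h/2, y_n + (h/2)·k2); k4 = f(x_n + h, y_n + h·k3); y_{n+1} = y_n + (h/6)·(k1 + 2k2 + 2k3 + k4).
x=0.000000, y=-2.500000:
  k1 = f(0.000000, -2.500000) = 0.000000
  k2 = f(0.140000, -2.500000) = 0.175000
  k3 = f(0.140000, -2.475500) = 0.173285
  k4 = f(0.280000, -2.451480) = 0.343207
  y ← -2.500000 + (0.28/6)·(k1 + 2k2 + 2k3 + k4) = -2.451477
x=0.280000, y=-2.451477:
  k1 = f(0.280000, -2.451477) = 0.343207
  k2 = f(0.420000, -2.403428) = 0.504720
  k3 = f(0.420000, -2.380816) = 0.499971
  k4 = f(0.560000, -2.311485) = 0.647216
  y ← -2.451477 + (0.28/6)·(k1 + 2k2 + 2k3 + k4) = -2.311486
y(0.56) ≈ -2.3115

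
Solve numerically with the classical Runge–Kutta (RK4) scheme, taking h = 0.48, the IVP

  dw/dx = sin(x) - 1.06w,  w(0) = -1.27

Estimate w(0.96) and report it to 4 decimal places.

RK4: k1 = f(x_n, w_n); k2 = f(x_n + h/2, w_n + (h/2)·k1); k3 = f(x_n + h/2, w_n + (h/2)·k2); k4 = f(x_n + h, w_n + h·k3); w_{n+1} = w_n + (h/6)·(k1 + 2k2 + 2k3 + k4).
x=0.000000, w=-1.270000:
  k1 = f(0.000000, -1.270000) = 1.346200
  k2 = f(0.240000, -0.946912) = 1.241429
  k3 = f(0.240000, -0.972057) = 1.268083
  k4 = f(0.480000, -0.661320) = 1.162779
  w ← -1.270000 + (0.48/6)·(k1 + 2k2 + 2k3 + k4) = -0.667760
x=0.480000, w=-0.667760:
  k1 = f(0.480000, -0.667760) = 1.169605
  k2 = f(0.720000, -0.387055) = 1.069663
  k3 = f(0.720000, -0.411041) = 1.095088
  k4 = f(0.960000, -0.142118) = 0.969836
  w ← -0.667760 + (0.48/6)·(k1 + 2k2 + 2k3 + k4) = -0.150244
w(0.96) ≈ -0.1502

-0.1502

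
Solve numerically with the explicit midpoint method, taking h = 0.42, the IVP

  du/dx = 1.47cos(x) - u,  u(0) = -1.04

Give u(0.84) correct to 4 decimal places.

Midpoint: k1 = f(x_n, u_n); k2 = f(x_n + h/2, u_n + (h/2)·k1); u_{n+1} = u_n + h·k2.
x=0.000000, u=-1.040000:
  k1 = f(0.000000, -1.040000) = 2.510000
  k2 = f(0.210000, -0.512900) = 1.950605
  u ← -1.040000 + 0.42·1.950605 = -0.220746
x=0.420000, u=-0.220746:
  k1 = f(0.420000, -0.220746) = 1.562986
  k2 = f(0.630000, 0.107481) = 1.080319
  u ← -0.220746 + 0.42·1.080319 = 0.232988
u(0.84) ≈ 0.2330

0.2330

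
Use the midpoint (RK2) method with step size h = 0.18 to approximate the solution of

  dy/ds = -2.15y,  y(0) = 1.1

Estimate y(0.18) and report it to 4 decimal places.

0.7567

Midpoint: k1 = f(s_n, y_n); k2 = f(s_n + h/2, y_n + (h/2)·k1); y_{n+1} = y_n + h·k2.
s=0.000000, y=1.100000:
  k1 = f(0.000000, 1.100000) = -2.365000
  k2 = f(0.090000, 0.887150) = -1.907373
  y ← 1.100000 + 0.18·(-1.907373) = 0.756673
y(0.18) ≈ 0.7567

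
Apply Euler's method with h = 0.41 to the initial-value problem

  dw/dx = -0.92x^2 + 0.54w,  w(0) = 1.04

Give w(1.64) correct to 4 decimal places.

Euler: w_{n+1} = w_n + h·f(x_n, w_n).
x=0.000000, w=1.040000: f=0.561600 → w ← 1.040000 + 0.41·0.561600 = 1.270256
x=0.410000, w=1.270256: f=0.531286 → w ← 1.270256 + 0.41·0.531286 = 1.488083
x=0.820000, w=1.488083: f=0.184957 → w ← 1.488083 + 0.41·0.184957 = 1.563916
x=1.230000, w=1.563916: f=-0.547354 → w ← 1.563916 + 0.41·(-0.547354) = 1.339501
w(1.64) ≈ 1.3395

1.3395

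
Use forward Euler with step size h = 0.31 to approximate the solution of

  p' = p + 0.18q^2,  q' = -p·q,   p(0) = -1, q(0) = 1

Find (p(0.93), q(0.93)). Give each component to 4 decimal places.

Euler on (p,q): p_{n+1} = p_n + h·p', q_{n+1} = q_n + h·q'.
0.000000: (-1.000000, 1.000000); f=(-0.820000, 1.000000) → (-1.254200, 1.310000)
0.310000: (-1.254200, 1.310000); f=(-0.945302, 1.643002) → (-1.547244, 1.819331)
0.620000: (-1.547244, 1.819331); f=(-0.951450, 2.814948) → (-1.842193, 2.691964)
(p(0.93), q(0.93)) ≈ (-1.8422, 2.6920)

-1.8422, 2.6920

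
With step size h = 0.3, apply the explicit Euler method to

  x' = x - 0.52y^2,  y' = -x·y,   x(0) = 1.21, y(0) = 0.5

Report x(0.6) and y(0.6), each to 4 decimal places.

Euler on (x,y): x_{n+1} = x_n + h·x', y_{n+1} = y_n + h·y'.
0.000000: (1.210000, 0.500000); f=(1.080000, -0.605000) → (1.534000, 0.318500)
0.300000: (1.534000, 0.318500); f=(1.481250, -0.488579) → (1.978375, 0.171926)
(x(0.6), y(0.6)) ≈ (1.9784, 0.1719)

1.9784, 0.1719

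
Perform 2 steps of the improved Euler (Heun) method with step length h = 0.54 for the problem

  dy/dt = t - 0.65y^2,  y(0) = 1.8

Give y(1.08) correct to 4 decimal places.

Heun: k1 = f(t_n, y_n); k2 = f(t_n + h, y_n + h·k1); y_{n+1} = y_n + (h/2)·(k1 + k2).
t=0.000000, y=1.800000:
  k1 = f(0.000000, 1.800000) = -2.106000
  k2 = f(0.540000, 0.662760) = 0.254487
  y ← 1.800000 + (0.54/2)·(-2.106000 + 0.254487) = 1.300091
t=0.540000, y=1.300091:
  k1 = f(0.540000, 1.300091) = -0.558655
  k2 = f(1.080000, 0.998418) = 0.432055
  y ← 1.300091 + (0.54/2)·(-0.558655 + 0.432055) = 1.265910
y(1.08) ≈ 1.2659

1.2659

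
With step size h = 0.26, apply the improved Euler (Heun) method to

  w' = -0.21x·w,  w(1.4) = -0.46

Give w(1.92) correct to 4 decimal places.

Heun: k1 = f(x_n, w_n); k2 = f(x_n + h, w_n + h·k1); w_{n+1} = w_n + (h/2)·(k1 + k2).
x=1.400000, w=-0.460000:
  k1 = f(1.400000, -0.460000) = 0.135240
  k2 = f(1.660000, -0.424838) = 0.148098
  w ← -0.460000 + (0.26/2)·(0.135240 + 0.148098) = -0.423166
x=1.660000, w=-0.423166:
  k1 = f(1.660000, -0.423166) = 0.147516
  k2 = f(1.920000, -0.384812) = 0.155156
  w ← -0.423166 + (0.26/2)·(0.147516 + 0.155156) = -0.383819
w(1.92) ≈ -0.3838

-0.3838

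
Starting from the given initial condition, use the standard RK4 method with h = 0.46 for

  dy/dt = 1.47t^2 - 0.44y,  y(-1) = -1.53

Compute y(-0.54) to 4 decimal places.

-0.8832

RK4: k1 = f(t_n, y_n); k2 = f(t_n + h/2, y_n + (h/2)·k1); k3 = f(t_n + h/2, y_n + (h/2)·k2); k4 = f(t_n + h, y_n + h·k3); y_{n+1} = y_n + (h/6)·(k1 + 2k2 + 2k3 + k4).
t=-1.000000, y=-1.530000:
  k1 = f(-1.000000, -1.530000) = 2.143200
  k2 = f(-0.770000, -1.037064) = 1.327871
  k3 = f(-0.770000, -1.224590) = 1.410382
  k4 = f(-0.540000, -0.881224) = 0.816391
  y ← -1.530000 + (0.46/6)·(k1 + 2k2 + 2k3 + k4) = -0.883233
y(-0.54) ≈ -0.8832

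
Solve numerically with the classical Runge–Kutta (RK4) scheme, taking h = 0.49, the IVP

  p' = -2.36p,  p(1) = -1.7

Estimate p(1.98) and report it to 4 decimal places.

-0.1840

RK4: k1 = f(t_n, p_n); k2 = f(t_n + h/2, p_n + (h/2)·k1); k3 = f(t_n + h/2, p_n + (h/2)·k2); k4 = f(t_n + h, p_n + h·k3); p_{n+1} = p_n + (h/6)·(k1 + 2k2 + 2k3 + k4).
t=1.000000, p=-1.700000:
  k1 = f(1.000000, -1.700000) = 4.012000
  k2 = f(1.245000, -0.717060) = 1.692262
  k3 = f(1.245000, -1.285396) = 3.033534
  k4 = f(1.490000, -0.213568) = 0.504021
  p ← -1.700000 + (0.49/6)·(k1 + 2k2 + 2k3 + k4) = -0.559312
t=1.490000, p=-0.559312:
  k1 = f(1.490000, -0.559312) = 1.319975
  k2 = f(1.735000, -0.235918) = 0.556766
  k3 = f(1.735000, -0.422904) = 0.998054
  k4 = f(1.980000, -0.070265) = 0.165826
  p ← -0.559312 + (0.49/6)·(k1 + 2k2 + 2k3 + k4) = -0.184017
p(1.98) ≈ -0.1840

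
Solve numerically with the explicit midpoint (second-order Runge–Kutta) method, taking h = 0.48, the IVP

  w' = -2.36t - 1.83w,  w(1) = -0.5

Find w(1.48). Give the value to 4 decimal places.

Midpoint: k1 = f(t_n, w_n); k2 = f(t_n + h/2, w_n + (h/2)·k1); w_{n+1} = w_n + h·k2.
t=1.000000, w=-0.500000:
  k1 = f(1.000000, -0.500000) = -1.445000
  k2 = f(1.240000, -0.846800) = -1.376756
  w ← -0.500000 + 0.48·(-1.376756) = -1.160843
w(1.48) ≈ -1.1608

-1.1608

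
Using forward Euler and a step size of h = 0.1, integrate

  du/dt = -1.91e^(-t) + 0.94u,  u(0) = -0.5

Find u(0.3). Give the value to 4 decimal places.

-1.2287

Euler: u_{n+1} = u_n + h·f(t_n, u_n).
t=0.000000, u=-0.500000: f=-2.380000 → u ← -0.500000 + 0.1·(-2.380000) = -0.738000
t=0.100000, u=-0.738000: f=-2.421959 → u ← -0.738000 + 0.1·(-2.421959) = -0.980196
t=0.200000, u=-0.980196: f=-2.485160 → u ← -0.980196 + 0.1·(-2.485160) = -1.228712
u(0.3) ≈ -1.2287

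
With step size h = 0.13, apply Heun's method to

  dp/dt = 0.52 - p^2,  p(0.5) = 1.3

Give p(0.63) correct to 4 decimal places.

1.1721

Heun: k1 = f(t_n, p_n); k2 = f(t_n + h, p_n + h·k1); p_{n+1} = p_n + (h/2)·(k1 + k2).
t=0.500000, p=1.300000:
  k1 = f(0.500000, 1.300000) = -1.170000
  k2 = f(0.630000, 1.147900) = -0.797674
  p ← 1.300000 + (0.13/2)·(-1.170000 + (-0.797674)) = 1.172101
p(0.63) ≈ 1.1721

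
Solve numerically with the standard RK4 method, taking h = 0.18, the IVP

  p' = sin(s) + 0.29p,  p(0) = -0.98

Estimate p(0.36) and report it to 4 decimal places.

RK4: k1 = f(s_n, p_n); k2 = f(s_n + h/2, p_n + (h/2)·k1); k3 = f(s_n + h/2, p_n + (h/2)·k2); k4 = f(s_n + h, p_n + h·k3); p_{n+1} = p_n + (h/6)·(k1 + 2k2 + 2k3 + k4).
s=0.000000, p=-0.980000:
  k1 = f(0.000000, -0.980000) = -0.284200
  k2 = f(0.090000, -1.005578) = -0.201739
  k3 = f(0.090000, -0.998157) = -0.199587
  k4 = f(0.180000, -1.015926) = -0.115589
  p ← -0.980000 + (0.18/6)·(k1 + 2k2 + 2k3 + k4) = -1.016073
s=0.180000, p=-1.016073:
  k1 = f(0.180000, -1.016073) = -0.115632
  k2 = f(0.270000, -1.026480) = -0.030948
  k3 = f(0.270000, -1.018859) = -0.028738
  k4 = f(0.360000, -1.021246) = 0.056113
  p ← -1.016073 + (0.18/6)·(k1 + 2k2 + 2k3 + k4) = -1.021440
p(0.36) ≈ -1.0214

-1.0214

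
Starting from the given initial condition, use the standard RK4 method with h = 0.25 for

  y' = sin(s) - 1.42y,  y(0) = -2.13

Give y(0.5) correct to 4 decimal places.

RK4: k1 = f(s_n, y_n); k2 = f(s_n + h/2, y_n + (h/2)·k1); k3 = f(s_n + h/2, y_n + (h/2)·k2); k4 = f(s_n + h, y_n + h·k3); y_{n+1} = y_n + (h/6)·(k1 + 2k2 + 2k3 + k4).
s=0.000000, y=-2.130000:
  k1 = f(0.000000, -2.130000) = 3.024600
  k2 = f(0.125000, -1.751925) = 2.612408
  k3 = f(0.125000, -1.803449) = 2.685572
  k4 = f(0.250000, -1.458607) = 2.318626
  y ← -2.130000 + (0.25/6)·(k1 + 2k2 + 2k3 + k4) = -1.465867
s=0.250000, y=-1.465867:
  k1 = f(0.250000, -1.465867) = 2.328935
  k2 = f(0.375000, -1.174750) = 2.034418
  k3 = f(0.375000, -1.211565) = 2.086695
  k4 = f(0.500000, -0.944194) = 1.820180
  y ← -1.465867 + (0.25/6)·(k1 + 2k2 + 2k3 + k4) = -0.949561
y(0.5) ≈ -0.9496

-0.9496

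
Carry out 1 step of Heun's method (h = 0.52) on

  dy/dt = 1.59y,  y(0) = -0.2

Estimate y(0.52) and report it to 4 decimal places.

-0.4337

Heun: k1 = f(t_n, y_n); k2 = f(t_n + h, y_n + h·k1); y_{n+1} = y_n + (h/2)·(k1 + k2).
t=0.000000, y=-0.200000:
  k1 = f(0.000000, -0.200000) = -0.318000
  k2 = f(0.520000, -0.365360) = -0.580922
  y ← -0.200000 + (0.52/2)·(-0.318000 + (-0.580922)) = -0.433720
y(0.52) ≈ -0.4337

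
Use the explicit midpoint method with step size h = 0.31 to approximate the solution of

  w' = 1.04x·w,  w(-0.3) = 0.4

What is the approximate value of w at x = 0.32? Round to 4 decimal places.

Midpoint: k1 = f(x_n, w_n); k2 = f(x_n + h/2, w_n + (h/2)·k1); w_{n+1} = w_n + h·k2.
x=-0.300000, w=0.400000:
  k1 = f(-0.300000, 0.400000) = -0.124800
  k2 = f(-0.145000, 0.380656) = -0.057403
  w ← 0.400000 + 0.31·(-0.057403) = 0.382205
x=0.010000, w=0.382205:
  k1 = f(0.010000, 0.382205) = 0.003975
  k2 = f(0.165000, 0.382821) = 0.065692
  w ← 0.382205 + 0.31·0.065692 = 0.402570
w(0.32) ≈ 0.4026

0.4026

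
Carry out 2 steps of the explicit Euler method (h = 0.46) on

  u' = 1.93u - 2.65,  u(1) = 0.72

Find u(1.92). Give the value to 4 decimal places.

Euler: u_{n+1} = u_n + h·f(x_n, u_n).
x=1.000000, u=0.720000: f=-1.260400 → u ← 0.720000 + 0.46·(-1.260400) = 0.140216
x=1.460000, u=0.140216: f=-2.379383 → u ← 0.140216 + 0.46·(-2.379383) = -0.954300
u(1.92) ≈ -0.9543

-0.9543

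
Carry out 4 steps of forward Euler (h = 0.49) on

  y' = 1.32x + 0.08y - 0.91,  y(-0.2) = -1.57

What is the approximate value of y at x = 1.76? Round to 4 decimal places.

-2.3192

Euler: y_{n+1} = y_n + h·f(x_n, y_n).
x=-0.200000, y=-1.570000: f=-1.299600 → y ← -1.570000 + 0.49·(-1.299600) = -2.206804
x=0.290000, y=-2.206804: f=-0.703744 → y ← -2.206804 + 0.49·(-0.703744) = -2.551639
x=0.780000, y=-2.551639: f=-0.084531 → y ← -2.551639 + 0.49·(-0.084531) = -2.593059
x=1.270000, y=-2.593059: f=0.558955 → y ← -2.593059 + 0.49·0.558955 = -2.319171
y(1.76) ≈ -2.3192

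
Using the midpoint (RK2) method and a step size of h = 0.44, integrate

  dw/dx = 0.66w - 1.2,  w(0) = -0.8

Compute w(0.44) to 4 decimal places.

Midpoint: k1 = f(x_n, w_n); k2 = f(x_n + h/2, w_n + (h/2)·k1); w_{n+1} = w_n + h·k2.
x=0.000000, w=-0.800000:
  k1 = f(0.000000, -0.800000) = -1.728000
  k2 = f(0.220000, -1.180160) = -1.978906
  w ← -0.800000 + 0.44·(-1.978906) = -1.670718
w(0.44) ≈ -1.6707

-1.6707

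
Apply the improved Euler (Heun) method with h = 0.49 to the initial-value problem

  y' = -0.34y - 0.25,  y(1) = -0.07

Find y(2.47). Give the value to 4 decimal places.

-0.3306

Heun: k1 = f(x_n, y_n); k2 = f(x_n + h, y_n + h·k1); y_{n+1} = y_n + (h/2)·(k1 + k2).
x=1.000000, y=-0.070000:
  k1 = f(1.000000, -0.070000) = -0.226200
  k2 = f(1.490000, -0.180838) = -0.188515
  y ← -0.070000 + (0.49/2)·(-0.226200 + (-0.188515)) = -0.171605
x=1.490000, y=-0.171605:
  k1 = f(1.490000, -0.171605) = -0.191654
  k2 = f(1.980000, -0.265516) = -0.159725
  y ← -0.171605 + (0.49/2)·(-0.191654 + (-0.159725)) = -0.257693
x=1.980000, y=-0.257693:
  k1 = f(1.980000, -0.257693) = -0.162384
  k2 = f(2.470000, -0.337261) = -0.135331
  y ← -0.257693 + (0.49/2)·(-0.162384 + (-0.135331)) = -0.330633
y(2.47) ≈ -0.3306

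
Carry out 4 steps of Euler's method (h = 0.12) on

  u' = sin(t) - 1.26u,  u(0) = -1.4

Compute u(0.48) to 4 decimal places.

-0.6499

Euler: u_{n+1} = u_n + h·f(t_n, u_n).
t=0.000000, u=-1.400000: f=1.764000 → u ← -1.400000 + 0.12·1.764000 = -1.188320
t=0.120000, u=-1.188320: f=1.616995 → u ← -1.188320 + 0.12·1.616995 = -0.994281
t=0.240000, u=-0.994281: f=1.490496 → u ← -0.994281 + 0.12·1.490496 = -0.815421
t=0.360000, u=-0.815421: f=1.379705 → u ← -0.815421 + 0.12·1.379705 = -0.649856
u(0.48) ≈ -0.6499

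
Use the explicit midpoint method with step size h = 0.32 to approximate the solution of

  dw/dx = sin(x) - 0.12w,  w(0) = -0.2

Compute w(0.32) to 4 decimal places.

-0.1415

Midpoint: k1 = f(x_n, w_n); k2 = f(x_n + h/2, w_n + (h/2)·k1); w_{n+1} = w_n + h·k2.
x=0.000000, w=-0.200000:
  k1 = f(0.000000, -0.200000) = 0.024000
  k2 = f(0.160000, -0.196160) = 0.182857
  w ← -0.200000 + 0.32·0.182857 = -0.141486
w(0.32) ≈ -0.1415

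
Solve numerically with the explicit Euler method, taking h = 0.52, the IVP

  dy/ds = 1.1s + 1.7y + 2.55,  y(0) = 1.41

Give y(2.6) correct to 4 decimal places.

Euler: y_{n+1} = y_n + h·f(s_n, y_n).
s=0.000000, y=1.410000: f=4.947000 → y ← 1.410000 + 0.52·4.947000 = 3.982440
s=0.520000, y=3.982440: f=9.892148 → y ← 3.982440 + 0.52·9.892148 = 9.126357
s=1.040000, y=9.126357: f=19.208807 → y ← 9.126357 + 0.52·19.208807 = 19.114937
s=1.560000, y=19.114937: f=36.761392 → y ← 19.114937 + 0.52·36.761392 = 38.230860
s=2.080000, y=38.230860: f=69.830463 → y ← 38.230860 + 0.52·69.830463 = 74.542701
y(2.6) ≈ 74.5427

74.5427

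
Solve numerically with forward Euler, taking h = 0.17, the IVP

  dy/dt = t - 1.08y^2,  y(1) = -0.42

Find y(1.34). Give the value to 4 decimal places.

-0.0981

Euler: y_{n+1} = y_n + h·f(t_n, y_n).
t=1.000000, y=-0.420000: f=0.809488 → y ← -0.420000 + 0.17·0.809488 = -0.282387
t=1.170000, y=-0.282387: f=1.083878 → y ← -0.282387 + 0.17·1.083878 = -0.098128
y(1.34) ≈ -0.0981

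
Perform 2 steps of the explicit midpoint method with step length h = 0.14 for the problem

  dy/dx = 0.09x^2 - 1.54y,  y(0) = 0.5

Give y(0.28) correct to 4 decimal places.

0.3267

Midpoint: k1 = f(x_n, y_n); k2 = f(x_n + h/2, y_n + (h/2)·k1); y_{n+1} = y_n + h·k2.
x=0.000000, y=0.500000:
  k1 = f(0.000000, 0.500000) = -0.770000
  k2 = f(0.070000, 0.446100) = -0.686553
  y ← 0.500000 + 0.14·(-0.686553) = 0.403883
x=0.140000, y=0.403883:
  k1 = f(0.140000, 0.403883) = -0.620215
  k2 = f(0.210000, 0.360468) = -0.551151
  y ← 0.403883 + 0.14·(-0.551151) = 0.326721
y(0.28) ≈ 0.3267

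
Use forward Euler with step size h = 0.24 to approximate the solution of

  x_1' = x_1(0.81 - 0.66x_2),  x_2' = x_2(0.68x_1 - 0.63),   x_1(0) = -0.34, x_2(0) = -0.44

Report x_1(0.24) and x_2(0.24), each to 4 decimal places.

-0.4298, -0.3491

Euler on (x_1,x_2): x_1_{n+1} = x_1_n + h·x_1', x_2_{n+1} = x_2_n + h·x_2'.
0.000000: (-0.340000, -0.440000); f=(-0.374136, 0.378928) → (-0.429793, -0.349057)
(x_1(0.24), x_2(0.24)) ≈ (-0.4298, -0.3491)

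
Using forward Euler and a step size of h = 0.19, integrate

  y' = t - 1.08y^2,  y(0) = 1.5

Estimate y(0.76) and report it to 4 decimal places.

Euler: y_{n+1} = y_n + h·f(t_n, y_n).
t=0.000000, y=1.500000: f=-2.430000 → y ← 1.500000 + 0.19·(-2.430000) = 1.038300
t=0.190000, y=1.038300: f=-0.974312 → y ← 1.038300 + 0.19·(-0.974312) = 0.853181
t=0.380000, y=0.853181: f=-0.406151 → y ← 0.853181 + 0.19·(-0.406151) = 0.776012
t=0.570000, y=0.776012: f=-0.080370 → y ← 0.776012 + 0.19·(-0.080370) = 0.760742
y(0.76) ≈ 0.7607

0.7607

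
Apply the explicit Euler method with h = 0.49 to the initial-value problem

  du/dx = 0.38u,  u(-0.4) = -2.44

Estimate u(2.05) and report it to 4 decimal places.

-5.7303

Euler: u_{n+1} = u_n + h·f(x_n, u_n).
x=-0.400000, u=-2.440000: f=-0.927200 → u ← -2.440000 + 0.49·(-0.927200) = -2.894328
x=0.090000, u=-2.894328: f=-1.099845 → u ← -2.894328 + 0.49·(-1.099845) = -3.433252
x=0.580000, u=-3.433252: f=-1.304636 → u ← -3.433252 + 0.49·(-1.304636) = -4.072523
x=1.070000, u=-4.072523: f=-1.547559 → u ← -4.072523 + 0.49·(-1.547559) = -4.830827
x=1.560000, u=-4.830827: f=-1.835714 → u ← -4.830827 + 0.49·(-1.835714) = -5.730327
u(2.05) ≈ -5.7303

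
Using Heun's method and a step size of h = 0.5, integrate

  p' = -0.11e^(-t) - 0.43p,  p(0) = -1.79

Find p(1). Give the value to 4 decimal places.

-1.2231

Heun: k1 = f(t_n, p_n); k2 = f(t_n + h, p_n + h·k1); p_{n+1} = p_n + (h/2)·(k1 + k2).
t=0.000000, p=-1.790000:
  k1 = f(0.000000, -1.790000) = 0.659700
  k2 = f(0.500000, -1.460150) = 0.561146
  p ← -1.790000 + (0.5/2)·(0.659700 + 0.561146) = -1.484788
t=0.500000, p=-1.484788:
  k1 = f(0.500000, -1.484788) = 0.571741
  k2 = f(1.000000, -1.198918) = 0.475068
  p ← -1.484788 + (0.5/2)·(0.571741 + 0.475068) = -1.223086
p(1) ≈ -1.2231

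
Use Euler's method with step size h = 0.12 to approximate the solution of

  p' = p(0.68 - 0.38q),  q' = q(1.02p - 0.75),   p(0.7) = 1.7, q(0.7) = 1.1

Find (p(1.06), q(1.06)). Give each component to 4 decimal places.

1.8315, 1.5631

Euler on (p,q): p_{n+1} = p_n + h·p', q_{n+1} = q_n + h·q'.
0.700000: (1.700000, 1.100000); f=(0.445400, 1.082400) → (1.753448, 1.229888)
0.820000: (1.753448, 1.229888); f=(0.372858, 1.277260) → (1.798191, 1.383159)
0.940000: (1.798191, 1.383159); f=(0.277640, 1.499559) → (1.831508, 1.563106)
(p(1.06), q(1.06)) ≈ (1.8315, 1.5631)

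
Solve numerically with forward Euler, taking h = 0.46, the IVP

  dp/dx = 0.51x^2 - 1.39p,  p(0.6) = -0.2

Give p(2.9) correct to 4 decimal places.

1.8114

Euler: p_{n+1} = p_n + h·f(x_n, p_n).
x=0.600000, p=-0.200000: f=0.461600 → p ← -0.200000 + 0.46·0.461600 = 0.012336
x=1.060000, p=0.012336: f=0.555889 → p ← 0.012336 + 0.46·0.555889 = 0.268045
x=1.520000, p=0.268045: f=0.805722 → p ← 0.268045 + 0.46·0.805722 = 0.638677
x=1.980000, p=0.638677: f=1.111643 → p ← 0.638677 + 0.46·1.111643 = 1.150033
x=2.440000, p=1.150033: f=1.437791 → p ← 1.150033 + 0.46·1.437791 = 1.811416
p(2.9) ≈ 1.8114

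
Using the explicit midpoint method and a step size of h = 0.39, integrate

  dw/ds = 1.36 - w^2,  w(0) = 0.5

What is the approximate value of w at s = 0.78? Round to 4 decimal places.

Midpoint: k1 = f(s_n, w_n); k2 = f(s_n + h/2, w_n + (h/2)·k1); w_{n+1} = w_n + h·k2.
s=0.000000, w=0.500000:
  k1 = f(0.000000, 0.500000) = 1.110000
  k2 = f(0.195000, 0.716450) = 0.846699
  w ← 0.500000 + 0.39·0.846699 = 0.830213
s=0.390000, w=0.830213:
  k1 = f(0.390000, 0.830213) = 0.670747
  k2 = f(0.585000, 0.961008) = 0.436463
  w ← 0.830213 + 0.39·0.436463 = 1.000433
w(0.78) ≈ 1.0004

1.0004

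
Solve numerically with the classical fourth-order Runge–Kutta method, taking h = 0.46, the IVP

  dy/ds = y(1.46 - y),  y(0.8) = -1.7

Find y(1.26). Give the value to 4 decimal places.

RK4: k1 = f(s_n, y_n); k2 = f(s_n + h/2, y_n + (h/2)·k1); k3 = f(s_n + h/2, y_n + (h/2)·k2); k4 = f(s_n + h, y_n + h·k3); y_{n+1} = y_n + (h/6)·(k1 + 2k2 + 2k3 + k4).
s=0.800000, y=-1.700000:
  k1 = f(0.800000, -1.700000) = -5.372000
  k2 = f(1.030000, -2.935560) = -12.903430
  k3 = f(1.030000, -4.667789) = -28.603225
  k4 = f(1.260000, -14.857484) = -242.436746
  y ← -1.700000 + (0.46/6)·(k1 + 2k2 + 2k3 + k4) = -27.063024
y(1.26) ≈ -27.0630

-27.0630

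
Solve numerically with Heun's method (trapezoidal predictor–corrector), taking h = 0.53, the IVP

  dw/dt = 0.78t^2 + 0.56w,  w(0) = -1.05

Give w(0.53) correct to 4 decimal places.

Heun: k1 = f(t_n, w_n); k2 = f(t_n + h, w_n + h·k1); w_{n+1} = w_n + (h/2)·(k1 + k2).
t=0.000000, w=-1.050000:
  k1 = f(0.000000, -1.050000) = -0.588000
  k2 = f(0.530000, -1.361640) = -0.543416
  w ← -1.050000 + (0.53/2)·(-0.588000 + (-0.543416)) = -1.349825
w(0.53) ≈ -1.3498

-1.3498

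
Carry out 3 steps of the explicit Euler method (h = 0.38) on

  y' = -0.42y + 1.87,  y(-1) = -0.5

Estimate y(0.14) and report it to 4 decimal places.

1.5129

Euler: y_{n+1} = y_n + h·f(t_n, y_n).
t=-1.000000, y=-0.500000: f=2.080000 → y ← -0.500000 + 0.38·2.080000 = 0.290400
t=-0.620000, y=0.290400: f=1.748032 → y ← 0.290400 + 0.38·1.748032 = 0.954652
t=-0.240000, y=0.954652: f=1.469046 → y ← 0.954652 + 0.38·1.469046 = 1.512890
y(0.14) ≈ 1.5129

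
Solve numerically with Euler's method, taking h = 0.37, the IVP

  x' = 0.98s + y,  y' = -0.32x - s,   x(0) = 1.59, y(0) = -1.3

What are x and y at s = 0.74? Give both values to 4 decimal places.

Euler on (x,y): x_{n+1} = x_n + h·x', y_{n+1} = y_n + h·y'.
0.000000: (1.590000, -1.300000); f=(-1.300000, -0.508800) → (1.109000, -1.488256)
0.370000: (1.109000, -1.488256); f=(-1.125656, -0.724880) → (0.692507, -1.756462)
(x(0.74), y(0.74)) ≈ (0.6925, -1.7565)

0.6925, -1.7565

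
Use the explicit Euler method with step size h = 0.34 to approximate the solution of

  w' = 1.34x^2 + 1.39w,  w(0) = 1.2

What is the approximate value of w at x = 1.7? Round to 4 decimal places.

10.4758

Euler: w_{n+1} = w_n + h·f(x_n, w_n).
x=0.000000, w=1.200000: f=1.668000 → w ← 1.200000 + 0.34·1.668000 = 1.767120
x=0.340000, w=1.767120: f=2.611201 → w ← 1.767120 + 0.34·2.611201 = 2.654928
x=0.680000, w=2.654928: f=4.309966 → w ← 2.654928 + 0.34·4.309966 = 4.120317
x=1.020000, w=4.120317: f=7.121376 → w ← 4.120317 + 0.34·7.121376 = 6.541585
x=1.360000, w=6.541585: f=11.571267 → w ← 6.541585 + 0.34·11.571267 = 10.475816
w(1.7) ≈ 10.4758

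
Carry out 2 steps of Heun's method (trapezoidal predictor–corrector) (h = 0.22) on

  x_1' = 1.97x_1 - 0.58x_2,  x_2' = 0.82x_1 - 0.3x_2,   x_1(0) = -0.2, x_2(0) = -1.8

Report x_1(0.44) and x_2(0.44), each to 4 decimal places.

0.2104, -1.5852

Heun on (x_1,x_2): k1 = f(s_n, state_n); k2 = f(s_n + h, state_n + h·k1); state_{n+1} = state_n + (h/2)·(k1 + k2).
0.000000: (-0.200000, -1.800000)
  k1 = (0.650000, 0.376000)
  predictor → (-0.057000, -1.717280)
  k2 = (0.883732, 0.468444)
  → (-0.031289, -1.707111)
0.220000: (-0.031289, -1.707111)
  k1 = (0.928484, 0.486476)
  predictor → (0.172977, -1.600086)
  k2 = (1.268815, 0.621867)
  → (0.210413, -1.585193)
(x_1(0.44), x_2(0.44)) ≈ (0.2104, -1.5852)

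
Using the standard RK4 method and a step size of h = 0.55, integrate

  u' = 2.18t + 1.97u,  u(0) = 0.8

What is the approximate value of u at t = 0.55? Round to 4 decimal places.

RK4: k1 = f(t_n, u_n); k2 = f(t_n + h/2, u_n + (h/2)·k1); k3 = f(t_n + h/2, u_n + (h/2)·k2); k4 = f(t_n + h, u_n + h·k3); u_{n+1} = u_n + (h/6)·(k1 + 2k2 + 2k3 + k4).
t=0.000000, u=0.800000:
  k1 = f(0.000000, 0.800000) = 1.576000
  k2 = f(0.275000, 1.233400) = 3.029298
  k3 = f(0.275000, 1.633057) = 3.816622
  k4 = f(0.550000, 2.899142) = 6.910310
  u ← 0.800000 + (0.55/6)·(k1 + 2k2 + 2k3 + k4) = 2.832997
u(0.55) ≈ 2.8330

2.8330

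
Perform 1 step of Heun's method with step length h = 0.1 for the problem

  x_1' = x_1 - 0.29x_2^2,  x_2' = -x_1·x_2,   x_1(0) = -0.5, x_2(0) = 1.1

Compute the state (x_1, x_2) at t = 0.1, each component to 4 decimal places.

-0.5911, 1.1613

Heun on (x_1,x_2): k1 = f(t_n, state_n); k2 = f(t_n + h, state_n + h·k1); state_{n+1} = state_n + (h/2)·(k1 + k2).
0.000000: (-0.500000, 1.100000)
  k1 = (-0.850900, 0.550000)
  predictor → (-0.585090, 1.155000)
  k2 = (-0.971957, 0.675779)
  → (-0.591143, 1.161289)
(x_1(0.1), x_2(0.1)) ≈ (-0.5911, 1.1613)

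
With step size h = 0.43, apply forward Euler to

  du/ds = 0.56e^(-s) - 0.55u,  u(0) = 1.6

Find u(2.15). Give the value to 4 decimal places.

Euler: u_{n+1} = u_n + h·f(s_n, u_n).
s=0.000000, u=1.600000: f=-0.320000 → u ← 1.600000 + 0.43·(-0.320000) = 1.462400
s=0.430000, u=1.462400: f=-0.440035 → u ← 1.462400 + 0.43·(-0.440035) = 1.273185
s=0.860000, u=1.273185: f=-0.463281 → u ← 1.273185 + 0.43·(-0.463281) = 1.073974
s=1.290000, u=1.073974: f=-0.436534 → u ← 1.073974 + 0.43·(-0.436534) = 0.886264
s=1.720000, u=0.886264: f=-0.387168 → u ← 0.886264 + 0.43·(-0.387168) = 0.719782
u(2.15) ≈ 0.7198

0.7198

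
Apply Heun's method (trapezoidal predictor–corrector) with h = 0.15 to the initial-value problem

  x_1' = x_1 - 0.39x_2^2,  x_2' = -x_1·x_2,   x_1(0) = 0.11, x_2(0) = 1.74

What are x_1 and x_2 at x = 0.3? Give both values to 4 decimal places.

-0.2597, 1.7719

Heun on (x_1,x_2): k1 = f(x_n, state_n); k2 = f(x_n + h, state_n + h·k1); state_{n+1} = state_n + (h/2)·(k1 + k2).
0.000000: (0.110000, 1.740000)
  k1 = (-1.070764, -0.191400)
  predictor → (-0.050615, 1.711290)
  k2 = (-1.192735, 0.086616)
  → (-0.059762, 1.732141)
0.150000: (-0.059762, 1.732141)
  k1 = (-1.229885, 0.103517)
  predictor → (-0.244245, 1.747669)
  k2 = (-1.435440, 0.426860)
  → (-0.259662, 1.771919)
(x_1(0.3), x_2(0.3)) ≈ (-0.2597, 1.7719)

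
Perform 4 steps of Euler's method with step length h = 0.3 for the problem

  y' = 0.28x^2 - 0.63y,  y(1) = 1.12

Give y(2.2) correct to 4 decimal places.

Euler: y_{n+1} = y_n + h·f(x_n, y_n).
x=1.000000, y=1.120000: f=-0.425600 → y ← 1.120000 + 0.3·(-0.425600) = 0.992320
x=1.300000, y=0.992320: f=-0.151962 → y ← 0.992320 + 0.3·(-0.151962) = 0.946732
x=1.600000, y=0.946732: f=0.120359 → y ← 0.946732 + 0.3·0.120359 = 0.982839
x=1.900000, y=0.982839: f=0.391611 → y ← 0.982839 + 0.3·0.391611 = 1.100323
y(2.2) ≈ 1.1003

1.1003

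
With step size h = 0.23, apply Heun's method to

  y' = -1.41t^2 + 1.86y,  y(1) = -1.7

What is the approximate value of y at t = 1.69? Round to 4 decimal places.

-9.0765

Heun: k1 = f(t_n, y_n); k2 = f(t_n + h, y_n + h·k1); y_{n+1} = y_n + (h/2)·(k1 + k2).
t=1.000000, y=-1.700000:
  k1 = f(1.000000, -1.700000) = -4.572000
  k2 = f(1.230000, -2.751560) = -7.251091
  y ← -1.700000 + (0.23/2)·(-4.572000 + (-7.251091)) = -3.059655
t=1.230000, y=-3.059655:
  k1 = f(1.230000, -3.059655) = -7.824148
  k2 = f(1.460000, -4.859209) = -12.043686
  y ← -3.059655 + (0.23/2)·(-7.824148 + (-12.043686)) = -5.344456
t=1.460000, y=-5.344456:
  k1 = f(1.460000, -5.344456) = -12.946245
  k2 = f(1.690000, -8.322093) = -19.506193
  y ← -5.344456 + (0.23/2)·(-12.946245 + (-19.506193)) = -9.076487
y(1.69) ≈ -9.0765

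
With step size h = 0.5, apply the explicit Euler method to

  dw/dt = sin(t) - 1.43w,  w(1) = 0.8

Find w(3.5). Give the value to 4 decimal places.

0.2086

Euler: w_{n+1} = w_n + h·f(t_n, w_n).
t=1.000000, w=0.800000: f=-0.302529 → w ← 0.800000 + 0.5·(-0.302529) = 0.648735
t=1.500000, w=0.648735: f=0.069803 → w ← 0.648735 + 0.5·0.069803 = 0.683637
t=2.000000, w=0.683637: f=-0.068304 → w ← 0.683637 + 0.5·(-0.068304) = 0.649485
t=2.500000, w=0.649485: f=-0.330292 → w ← 0.649485 + 0.5·(-0.330292) = 0.484339
t=3.000000, w=0.484339: f=-0.551485 → w ← 0.484339 + 0.5·(-0.551485) = 0.208597
w(3.5) ≈ 0.2086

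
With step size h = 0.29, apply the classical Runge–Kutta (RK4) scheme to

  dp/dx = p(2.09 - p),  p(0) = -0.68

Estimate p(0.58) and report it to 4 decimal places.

RK4: k1 = f(x_n, p_n); k2 = f(x_n + h/2, p_n + (h/2)·k1); k3 = f(x_n + h/2, p_n + (h/2)·k2); k4 = f(x_n + h, p_n + h·k3); p_{n+1} = p_n + (h/6)·(k1 + 2k2 + 2k3 + k4).
x=0.000000, p=-0.680000:
  k1 = f(0.000000, -0.680000) = -1.883600
  k2 = f(0.145000, -0.953122) = -2.900467
  k3 = f(0.145000, -1.100568) = -3.511436
  k4 = f(0.290000, -1.698316) = -6.433759
  p ← -0.680000 + (0.29/6)·(k1 + 2k2 + 2k3 + k4) = -1.701823
x=0.290000, p=-1.701823:
  k1 = f(0.290000, -1.701823) = -6.453011
  k2 = f(0.435000, -2.637510) = -12.468851
  k3 = f(0.435000, -3.509806) = -19.654236
  k4 = f(0.580000, -7.401551) = -70.252203
  p ← -1.701823 + (0.29/6)·(k1 + 2k2 + 2k3 + k4) = -8.514473
p(0.58) ≈ -8.5145

-8.5145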